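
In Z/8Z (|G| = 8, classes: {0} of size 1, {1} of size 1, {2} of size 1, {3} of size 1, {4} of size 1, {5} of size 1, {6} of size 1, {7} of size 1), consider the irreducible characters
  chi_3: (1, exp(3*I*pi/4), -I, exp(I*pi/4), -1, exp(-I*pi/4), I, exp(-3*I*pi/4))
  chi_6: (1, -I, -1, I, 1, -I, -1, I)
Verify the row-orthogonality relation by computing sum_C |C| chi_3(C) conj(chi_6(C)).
Sum = 0; so <chi_3, chi_6> = 0 (distinct irreducibles are orthogonal).

Proof sketch: Compute term by term over conjugacy classes (|C| * chi_3(C) * conj(chi_6(C))):
  1*(1)*conj(1) + 1*(exp(3*I*pi/4))*conj(-I) + 1*(-I)*conj(-1) + 1*(exp(I*pi/4))*conj(I) + 1*(-1)*conj(1) + 1*(exp(-I*pi/4))*conj(-I) + 1*(I)*conj(-1) + 1*(exp(-3*I*pi/4))*conj(I)
  = (1) + (exp(-3*I*pi/4)) + (I) + (-exp(3*I*pi/4)) + (-1) + (exp(I*pi/4)) + (-I) + (-exp(-I*pi/4))
  = 0.
(Exp terms are combined using exp(i*s)*conj(exp(i*t)) = exp(i*(s-t)), and sums of them are collapsed using the identity that for every m > 1 the m distinct m-th roots of unity sum to 0, e.g. 1 + exp(2*I*pi/3) + exp(-2*I*pi/3) = 0.)
Dividing by |G| = 8 gives 0/8 = 0, matching the row-orthogonality relation <chi_3, chi_6> = [chi_3 = chi_6].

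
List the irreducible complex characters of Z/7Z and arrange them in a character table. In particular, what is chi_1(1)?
Character table of Z/7Z (irreps indexed chi_0,...,chi_6 with chi_k(m) = zeta_7^(k*m), zeta_7 = exp(2*pi*i/7)):
  irrep \ class  {0} (size 1)  {1} (size 1)    {2} (size 1)    {3} (size 1)    {4} (size 1)    {5} (size 1)    {6} (size 1)  
  chi_0          1             1               1               1               1               1               1             
  chi_1          1             exp(2*I*pi/7)   exp(4*I*pi/7)   exp(6*I*pi/7)   exp(-6*I*pi/7)  exp(-4*I*pi/7)  exp(-2*I*pi/7)
  chi_2          1             exp(4*I*pi/7)   exp(-6*I*pi/7)  exp(-2*I*pi/7)  exp(2*I*pi/7)   exp(6*I*pi/7)   exp(-4*I*pi/7)
  chi_3          1             exp(6*I*pi/7)   exp(-2*I*pi/7)  exp(4*I*pi/7)   exp(-4*I*pi/7)  exp(2*I*pi/7)   exp(-6*I*pi/7)
  chi_4          1             exp(-6*I*pi/7)  exp(2*I*pi/7)   exp(-4*I*pi/7)  exp(4*I*pi/7)   exp(-2*I*pi/7)  exp(6*I*pi/7) 
  chi_5          1             exp(-4*I*pi/7)  exp(6*I*pi/7)   exp(2*I*pi/7)   exp(-2*I*pi/7)  exp(-6*I*pi/7)  exp(4*I*pi/7) 
  chi_6          1             exp(-2*I*pi/7)  exp(-4*I*pi/7)  exp(-6*I*pi/7)  exp(6*I*pi/7)   exp(4*I*pi/7)   exp(2*I*pi/7) 

Spot check: chi_1(1) = zeta_7^(1*1) = zeta_7^1 = exp(2*I*pi/7).

Details: Z/7Z is abelian, so all 7 irreducible complex representations are 1-dimensional. They are given by chi_k(m) = zeta_7^(k*m) for k = 0,...,6. Row orthogonality: sum_m chi_k(m) conj(chi_l(m)) = 7 * [k = l].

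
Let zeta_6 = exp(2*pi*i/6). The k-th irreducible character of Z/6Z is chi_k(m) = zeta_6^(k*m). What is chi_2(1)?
chi_2(1) = zeta_6^2 = exp(2*I*pi/3)

Justification: chi_2(1) = zeta_6^(2*1) = zeta_6^2. Since zeta_6^6 = 1, this equals zeta_6^2 = exp(2*pi*i*2/6) = exp(2*I*pi/3).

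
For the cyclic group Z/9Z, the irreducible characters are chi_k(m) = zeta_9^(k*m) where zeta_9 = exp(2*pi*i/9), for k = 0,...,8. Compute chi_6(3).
chi_6(3) = zeta_9^18 = 1

Proof sketch: chi_6(3) = zeta_9^(6*3) = zeta_9^18. Since zeta_9^9 = 1, this equals zeta_9^0 = exp(2*pi*i*0/9) = 1.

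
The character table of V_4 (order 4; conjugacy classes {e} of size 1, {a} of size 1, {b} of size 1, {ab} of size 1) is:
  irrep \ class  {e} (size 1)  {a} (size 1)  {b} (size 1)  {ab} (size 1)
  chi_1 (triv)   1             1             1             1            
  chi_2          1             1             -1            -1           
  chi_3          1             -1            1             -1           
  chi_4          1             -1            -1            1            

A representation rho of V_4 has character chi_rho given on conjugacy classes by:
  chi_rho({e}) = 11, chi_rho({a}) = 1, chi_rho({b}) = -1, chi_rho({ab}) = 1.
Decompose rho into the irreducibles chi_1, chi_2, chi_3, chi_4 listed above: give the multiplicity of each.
Multiplicities: chi_1: 3, chi_2: 3, chi_3: 2, chi_4: 3.

Argument: Use <chi_rho, chi> = (1/|G|) sum_C |C| * chi_rho(C) * conj(chi(C)) with |G| = 4 for each irreducible chi in the table:
  <chi_rho, chi_1> = (1/4)[1*(11)*conj(1) + 1*(1)*conj(1) + 1*(-1)*conj(1) + 1*(1)*conj(1)]
      = (1/4)[(11) + (1) + (-1) + (1)] = 12/4 = 3
  <chi_rho, chi_2> = (1/4)[1*(11)*conj(1) + 1*(1)*conj(1) + 1*(-1)*conj(-1) + 1*(1)*conj(-1)]
      = (1/4)[(11) + (1) + (1) + (-1)] = 12/4 = 3
  <chi_rho, chi_3> = (1/4)[1*(11)*conj(1) + 1*(1)*conj(-1) + 1*(-1)*conj(1) + 1*(1)*conj(-1)]
      = (1/4)[(11) + (-1) + (-1) + (-1)] = 8/4 = 2
  <chi_rho, chi_4> = (1/4)[1*(11)*conj(1) + 1*(1)*conj(-1) + 1*(-1)*conj(-1) + 1*(1)*conj(1)]
      = (1/4)[(11) + (-1) + (1) + (1)] = 12/4 = 3
Dimension check: dim(rho) = sum (mult * dim) = 3*1 + 3*1 + 2*1 + 3*1 = 11 = chi_rho(e) = 11.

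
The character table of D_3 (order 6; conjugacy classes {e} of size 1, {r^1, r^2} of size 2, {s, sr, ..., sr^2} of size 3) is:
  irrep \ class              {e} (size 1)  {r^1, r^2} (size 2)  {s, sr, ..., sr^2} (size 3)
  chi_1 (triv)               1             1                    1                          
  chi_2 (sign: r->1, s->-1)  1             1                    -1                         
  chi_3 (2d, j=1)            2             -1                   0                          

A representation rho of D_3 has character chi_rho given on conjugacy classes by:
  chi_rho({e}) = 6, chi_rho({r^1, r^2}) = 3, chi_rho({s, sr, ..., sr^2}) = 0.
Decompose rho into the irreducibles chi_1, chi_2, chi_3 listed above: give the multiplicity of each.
Multiplicities: chi_1: 2, chi_2: 2, chi_3: 1.

Proof sketch: Use <chi_rho, chi> = (1/|G|) sum_C |C| * chi_rho(C) * conj(chi(C)) with |G| = 6 for each irreducible chi in the table:
  <chi_rho, chi_1> = (1/6)[1*(6)*conj(1) + 2*(3)*conj(1) + 3*(0)*conj(1)]
      = (1/6)[(6) + (6) + (0)] = 12/6 = 2
  <chi_rho, chi_2> = (1/6)[1*(6)*conj(1) + 2*(3)*conj(1) + 3*(0)*conj(-1)]
      = (1/6)[(6) + (6) + (0)] = 12/6 = 2
  <chi_rho, chi_3> = (1/6)[1*(6)*conj(2) + 2*(3)*conj(-1) + 3*(0)*conj(0)]
      = (1/6)[(12) + (-6) + (0)] = 6/6 = 1
Dimension check: dim(rho) = sum (mult * dim) = 2*1 + 2*1 + 1*2 = 6 = chi_rho(e) = 6.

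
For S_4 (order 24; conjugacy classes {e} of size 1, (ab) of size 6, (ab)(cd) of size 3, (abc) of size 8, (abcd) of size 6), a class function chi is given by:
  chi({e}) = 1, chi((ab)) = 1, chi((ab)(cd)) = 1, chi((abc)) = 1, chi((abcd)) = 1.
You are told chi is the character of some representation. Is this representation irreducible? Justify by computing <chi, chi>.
Irreducible: <chi, chi> = 1.

Justification: <chi, chi> = (1/|G|) sum_C |C| * |chi(C)|^2 = (1/24)[1*|1|^2 + 6*|1|^2 + 3*|1|^2 + 8*|1|^2 + 6*|1|^2]
  = (1/24)[(1) + (6) + (3) + (8) + (6)] = 24/24 = 1.
A character is irreducible iff <chi, chi> = 1, so this representation is irreducible.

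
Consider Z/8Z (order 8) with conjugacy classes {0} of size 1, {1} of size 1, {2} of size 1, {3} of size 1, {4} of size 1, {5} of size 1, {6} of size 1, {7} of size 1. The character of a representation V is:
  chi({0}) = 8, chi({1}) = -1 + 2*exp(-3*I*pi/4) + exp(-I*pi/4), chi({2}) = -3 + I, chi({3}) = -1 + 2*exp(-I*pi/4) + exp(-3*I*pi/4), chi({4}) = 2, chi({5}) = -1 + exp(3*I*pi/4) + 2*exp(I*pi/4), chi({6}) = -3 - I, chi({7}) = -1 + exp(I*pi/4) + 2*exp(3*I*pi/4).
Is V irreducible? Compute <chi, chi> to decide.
Not irreducible (reducible): <chi, chi> = 14 > 1.

<chi, chi> = (1/|G|) sum_C |C| * |chi(C)|^2 = (1/8)[1*|8|^2 + 1*|-1 + 2*exp(-3*I*pi/4) + exp(-I*pi/4)|^2 + 1*|-3 + I|^2 + 1*|-1 + 2*exp(-I*pi/4) + exp(-3*I*pi/4)|^2 + 1*|2|^2 + 1*|-1 + exp(3*I*pi/4) + 2*exp(I*pi/4)|^2 + 1*|-3 - I|^2 + 1*|-1 + exp(I*pi/4) + 2*exp(3*I*pi/4)|^2]
  = (1/8)[(64) + (6 - 2*exp(3*I*pi/4) - exp(I*pi/4) - exp(-I*pi/4) - 2*exp(-3*I*pi/4)) + (10) + (6 - 2*exp(I*pi/4) - exp(3*I*pi/4) - exp(-3*I*pi/4) - 2*exp(-I*pi/4)) + (4) + (6 - 2*exp(I*pi/4) - exp(3*I*pi/4) - exp(-3*I*pi/4) - 2*exp(-I*pi/4)) + (10) + (6 - 2*exp(3*I*pi/4) - exp(I*pi/4) - exp(-I*pi/4) - 2*exp(-3*I*pi/4))] = 112/8 = 14.
(Exp terms are combined using exp(i*s)*conj(exp(i*t)) = exp(i*(s-t)), and sums of them are collapsed using the identity that for every m > 1 the m distinct m-th roots of unity sum to 0, e.g. 1 + exp(2*I*pi/3) + exp(-2*I*pi/3) = 0.)
A character is irreducible iff <chi, chi> = 1, so this representation is reducible.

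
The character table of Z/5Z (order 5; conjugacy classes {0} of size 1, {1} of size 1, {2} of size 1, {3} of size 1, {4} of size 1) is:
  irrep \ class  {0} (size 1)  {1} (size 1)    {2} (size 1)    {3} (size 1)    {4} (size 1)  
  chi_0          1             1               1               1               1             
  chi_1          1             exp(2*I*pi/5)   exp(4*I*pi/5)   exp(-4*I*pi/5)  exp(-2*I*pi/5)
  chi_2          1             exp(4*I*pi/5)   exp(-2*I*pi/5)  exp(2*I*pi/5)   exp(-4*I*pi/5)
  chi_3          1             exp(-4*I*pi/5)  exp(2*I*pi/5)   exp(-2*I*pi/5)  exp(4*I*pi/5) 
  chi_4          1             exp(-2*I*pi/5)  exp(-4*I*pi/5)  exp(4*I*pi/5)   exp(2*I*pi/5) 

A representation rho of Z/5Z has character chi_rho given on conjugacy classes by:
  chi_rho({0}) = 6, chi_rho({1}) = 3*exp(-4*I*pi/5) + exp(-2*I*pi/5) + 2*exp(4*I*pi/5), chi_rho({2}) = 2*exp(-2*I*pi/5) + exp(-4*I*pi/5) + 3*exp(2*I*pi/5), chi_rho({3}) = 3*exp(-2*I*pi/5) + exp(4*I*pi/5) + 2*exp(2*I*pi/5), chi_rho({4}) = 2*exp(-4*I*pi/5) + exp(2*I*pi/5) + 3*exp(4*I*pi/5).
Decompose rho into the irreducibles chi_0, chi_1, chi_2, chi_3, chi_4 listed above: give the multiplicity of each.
Multiplicities: chi_0: 0, chi_1: 0, chi_2: 2, chi_3: 3, chi_4: 1.

Proof sketch: Use <chi_rho, chi> = (1/|G|) sum_C |C| * chi_rho(C) * conj(chi(C)) with |G| = 5 for each irreducible chi in the table:
  <chi_rho, chi_0> = (1/5)[1*(6)*conj(1) + 1*(3*exp(-4*I*pi/5) + exp(-2*I*pi/5) + 2*exp(4*I*pi/5))*conj(1) + 1*(2*exp(-2*I*pi/5) + exp(-4*I*pi/5) + 3*exp(2*I*pi/5))*conj(1) + 1*(3*exp(-2*I*pi/5) + exp(4*I*pi/5) + 2*exp(2*I*pi/5))*conj(1) + 1*(2*exp(-4*I*pi/5) + exp(2*I*pi/5) + 3*exp(4*I*pi/5))*conj(1)]
      = (1/5)[(6) + (3*exp(-4*I*pi/5) + exp(-2*I*pi/5) + 2*exp(4*I*pi/5)) + (2*exp(-2*I*pi/5) + exp(-4*I*pi/5) + 3*exp(2*I*pi/5)) + (3*exp(-2*I*pi/5) + exp(4*I*pi/5) + 2*exp(2*I*pi/5)) + (2*exp(-4*I*pi/5) + exp(2*I*pi/5) + 3*exp(4*I*pi/5))] = 0/5 = 0
  <chi_rho, chi_1> = (1/5)[1*(6)*conj(1) + 1*(3*exp(-4*I*pi/5) + exp(-2*I*pi/5) + 2*exp(4*I*pi/5))*conj(exp(2*I*pi/5)) + 1*(2*exp(-2*I*pi/5) + exp(-4*I*pi/5) + 3*exp(2*I*pi/5))*conj(exp(4*I*pi/5)) + 1*(3*exp(-2*I*pi/5) + exp(4*I*pi/5) + 2*exp(2*I*pi/5))*conj(exp(-4*I*pi/5)) + 1*(2*exp(-4*I*pi/5) + exp(2*I*pi/5) + 3*exp(4*I*pi/5))*conj(exp(-2*I*pi/5))]
      = (1/5)[(6) + (exp(-4*I*pi/5) + 3*exp(4*I*pi/5) + 2*exp(2*I*pi/5)) + (3*exp(-2*I*pi/5) + exp(2*I*pi/5) + 2*exp(4*I*pi/5)) + (2*exp(-4*I*pi/5) + exp(-2*I*pi/5) + 3*exp(2*I*pi/5)) + (2*exp(-2*I*pi/5) + 3*exp(-4*I*pi/5) + exp(4*I*pi/5))] = 0/5 = 0
  <chi_rho, chi_2> = (1/5)[1*(6)*conj(1) + 1*(3*exp(-4*I*pi/5) + exp(-2*I*pi/5) + 2*exp(4*I*pi/5))*conj(exp(4*I*pi/5)) + 1*(2*exp(-2*I*pi/5) + exp(-4*I*pi/5) + 3*exp(2*I*pi/5))*conj(exp(-2*I*pi/5)) + 1*(3*exp(-2*I*pi/5) + exp(4*I*pi/5) + 2*exp(2*I*pi/5))*conj(exp(2*I*pi/5)) + 1*(2*exp(-4*I*pi/5) + exp(2*I*pi/5) + 3*exp(4*I*pi/5))*conj(exp(-4*I*pi/5))]
      = (1/5)[(6) + (2 + exp(4*I*pi/5) + 3*exp(2*I*pi/5)) + (2 + exp(-2*I*pi/5) + 3*exp(4*I*pi/5)) + (2 + 3*exp(-4*I*pi/5) + exp(2*I*pi/5)) + (2 + 3*exp(-2*I*pi/5) + exp(-4*I*pi/5))] = 10/5 = 2
  <chi_rho, chi_3> = (1/5)[1*(6)*conj(1) + 1*(3*exp(-4*I*pi/5) + exp(-2*I*pi/5) + 2*exp(4*I*pi/5))*conj(exp(-4*I*pi/5)) + 1*(2*exp(-2*I*pi/5) + exp(-4*I*pi/5) + 3*exp(2*I*pi/5))*conj(exp(2*I*pi/5)) + 1*(3*exp(-2*I*pi/5) + exp(4*I*pi/5) + 2*exp(2*I*pi/5))*conj(exp(-2*I*pi/5)) + 1*(2*exp(-4*I*pi/5) + exp(2*I*pi/5) + 3*exp(4*I*pi/5))*conj(exp(4*I*pi/5))]
      = (1/5)[(6) + (3 + 2*exp(-2*I*pi/5) + exp(2*I*pi/5)) + (3 + 2*exp(-4*I*pi/5) + exp(4*I*pi/5)) + (3 + exp(-4*I*pi/5) + 2*exp(4*I*pi/5)) + (3 + exp(-2*I*pi/5) + 2*exp(2*I*pi/5))] = 15/5 = 3
  <chi_rho, chi_4> = (1/5)[1*(6)*conj(1) + 1*(3*exp(-4*I*pi/5) + exp(-2*I*pi/5) + 2*exp(4*I*pi/5))*conj(exp(-2*I*pi/5)) + 1*(2*exp(-2*I*pi/5) + exp(-4*I*pi/5) + 3*exp(2*I*pi/5))*conj(exp(-4*I*pi/5)) + 1*(3*exp(-2*I*pi/5) + exp(4*I*pi/5) + 2*exp(2*I*pi/5))*conj(exp(4*I*pi/5)) + 1*(2*exp(-4*I*pi/5) + exp(2*I*pi/5) + 3*exp(4*I*pi/5))*conj(exp(2*I*pi/5))]
      = (1/5)[(6) + (1 + 3*exp(-2*I*pi/5) + 2*exp(-4*I*pi/5)) + (1 + 3*exp(-4*I*pi/5) + 2*exp(2*I*pi/5)) + (1 + 2*exp(-2*I*pi/5) + 3*exp(4*I*pi/5)) + (1 + 2*exp(4*I*pi/5) + 3*exp(2*I*pi/5))] = 5/5 = 1
(Exp terms are combined using exp(i*s)*conj(exp(i*t)) = exp(i*(s-t)), and sums of them are collapsed using the identity that for every m > 1 the m distinct m-th roots of unity sum to 0, e.g. 1 + exp(2*I*pi/3) + exp(-2*I*pi/3) = 0.)
Dimension check: dim(rho) = sum (mult * dim) = 0*1 + 0*1 + 2*1 + 3*1 + 1*1 = 6 = chi_rho(e) = 6.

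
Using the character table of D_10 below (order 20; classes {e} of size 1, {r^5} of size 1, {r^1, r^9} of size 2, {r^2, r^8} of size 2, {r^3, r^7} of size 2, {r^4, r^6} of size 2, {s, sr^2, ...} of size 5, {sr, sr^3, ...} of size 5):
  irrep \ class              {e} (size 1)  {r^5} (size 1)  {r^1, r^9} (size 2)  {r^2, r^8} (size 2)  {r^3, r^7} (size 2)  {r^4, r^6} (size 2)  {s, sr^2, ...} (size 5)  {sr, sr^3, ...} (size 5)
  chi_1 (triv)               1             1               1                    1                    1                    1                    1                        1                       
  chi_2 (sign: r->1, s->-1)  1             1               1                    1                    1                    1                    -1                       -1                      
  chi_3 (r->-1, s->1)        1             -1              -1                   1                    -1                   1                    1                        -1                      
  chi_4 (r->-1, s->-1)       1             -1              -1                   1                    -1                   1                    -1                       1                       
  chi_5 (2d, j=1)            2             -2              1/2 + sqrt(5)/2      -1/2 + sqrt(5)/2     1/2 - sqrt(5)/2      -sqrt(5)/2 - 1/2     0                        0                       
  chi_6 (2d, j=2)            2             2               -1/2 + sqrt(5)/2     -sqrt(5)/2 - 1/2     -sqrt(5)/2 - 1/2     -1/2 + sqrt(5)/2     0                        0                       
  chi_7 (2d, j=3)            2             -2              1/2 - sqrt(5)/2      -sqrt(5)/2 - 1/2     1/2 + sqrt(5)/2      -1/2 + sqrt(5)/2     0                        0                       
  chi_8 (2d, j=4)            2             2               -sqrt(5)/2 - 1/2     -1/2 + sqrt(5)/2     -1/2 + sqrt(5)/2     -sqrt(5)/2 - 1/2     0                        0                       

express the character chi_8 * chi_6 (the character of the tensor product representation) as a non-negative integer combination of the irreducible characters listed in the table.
chi_8 tensor chi_6 = chi_6 + chi_8 (all other irreducibles have multiplicity 0).

Working: The character of a tensor product is the pointwise product (chi_8 * chi_6)(C) = chi_8(C) * chi_6(C):
  {e}: (2)*(2), {r^5}: (2)*(2), {r^1, r^9}: (-sqrt(5)/2 - 1/2)*(-1/2 + sqrt(5)/2), {r^2, r^8}: (-1/2 + sqrt(5)/2)*(-sqrt(5)/2 - 1/2), {r^3, r^7}: (-1/2 + sqrt(5)/2)*(-sqrt(5)/2 - 1/2), {r^4, r^6}: (-sqrt(5)/2 - 1/2)*(-1/2 + sqrt(5)/2), {s, sr^2, ...}: (0)*(0), {sr, sr^3, ...}: (0)*(0)
so (chi_8 * chi_6) takes values
  {e} -> 4, {r^5} -> 4, {r^1, r^9} -> -1, {r^2, r^8} -> -1, {r^3, r^7} -> -1, {r^4, r^6} -> -1, {s, sr^2, ...} -> 0, {sr, sr^3, ...} -> 0.
Now take the inner product of this character with each irreducible chi from the table, <chi_8*chi_6, chi> = (1/20) sum_C |C| (chi_8*chi_6)(C) conj(chi(C)):
  <chi_8*chi_6, chi_1> = (1/20)[1*(4)*conj(1) + 1*(4)*conj(1) + 2*(-1)*conj(1) + 2*(-1)*conj(1) + 2*(-1)*conj(1) + 2*(-1)*conj(1) + 5*(0)*conj(1) + 5*(0)*conj(1)]
      = (1/20)[(4) + (4) + (-2) + (-2) + (-2) + (-2) + (0) + (0)] = 0/20 = 0
  <chi_8*chi_6, chi_2> = (1/20)[1*(4)*conj(1) + 1*(4)*conj(1) + 2*(-1)*conj(1) + 2*(-1)*conj(1) + 2*(-1)*conj(1) + 2*(-1)*conj(1) + 5*(0)*conj(-1) + 5*(0)*conj(-1)]
      = (1/20)[(4) + (4) + (-2) + (-2) + (-2) + (-2) + (0) + (0)] = 0/20 = 0
  <chi_8*chi_6, chi_3> = (1/20)[1*(4)*conj(1) + 1*(4)*conj(-1) + 2*(-1)*conj(-1) + 2*(-1)*conj(1) + 2*(-1)*conj(-1) + 2*(-1)*conj(1) + 5*(0)*conj(1) + 5*(0)*conj(-1)]
      = (1/20)[(4) + (-4) + (2) + (-2) + (2) + (-2) + (0) + (0)] = 0/20 = 0
  <chi_8*chi_6, chi_4> = (1/20)[1*(4)*conj(1) + 1*(4)*conj(-1) + 2*(-1)*conj(-1) + 2*(-1)*conj(1) + 2*(-1)*conj(-1) + 2*(-1)*conj(1) + 5*(0)*conj(-1) + 5*(0)*conj(1)]
      = (1/20)[(4) + (-4) + (2) + (-2) + (2) + (-2) + (0) + (0)] = 0/20 = 0
  <chi_8*chi_6, chi_5> = (1/20)[1*(4)*conj(2) + 1*(4)*conj(-2) + 2*(-1)*conj(1/2 + sqrt(5)/2) + 2*(-1)*conj(-1/2 + sqrt(5)/2) + 2*(-1)*conj(1/2 - sqrt(5)/2) + 2*(-1)*conj(-sqrt(5)/2 - 1/2) + 5*(0)*conj(0) + 5*(0)*conj(0)]
      = (1/20)[(8) + (-8) + (-sqrt(5) - 1) + (1 - sqrt(5)) + (-1 + sqrt(5)) + (1 + sqrt(5)) + (0) + (0)] = 0/20 = 0
  <chi_8*chi_6, chi_6> = (1/20)[1*(4)*conj(2) + 1*(4)*conj(2) + 2*(-1)*conj(-1/2 + sqrt(5)/2) + 2*(-1)*conj(-sqrt(5)/2 - 1/2) + 2*(-1)*conj(-sqrt(5)/2 - 1/2) + 2*(-1)*conj(-1/2 + sqrt(5)/2) + 5*(0)*conj(0) + 5*(0)*conj(0)]
      = (1/20)[(8) + (8) + (1 - sqrt(5)) + (1 + sqrt(5)) + (1 + sqrt(5)) + (1 - sqrt(5)) + (0) + (0)] = 20/20 = 1
  <chi_8*chi_6, chi_7> = (1/20)[1*(4)*conj(2) + 1*(4)*conj(-2) + 2*(-1)*conj(1/2 - sqrt(5)/2) + 2*(-1)*conj(-sqrt(5)/2 - 1/2) + 2*(-1)*conj(1/2 + sqrt(5)/2) + 2*(-1)*conj(-1/2 + sqrt(5)/2) + 5*(0)*conj(0) + 5*(0)*conj(0)]
      = (1/20)[(8) + (-8) + (-1 + sqrt(5)) + (1 + sqrt(5)) + (-sqrt(5) - 1) + (1 - sqrt(5)) + (0) + (0)] = 0/20 = 0
  <chi_8*chi_6, chi_8> = (1/20)[1*(4)*conj(2) + 1*(4)*conj(2) + 2*(-1)*conj(-sqrt(5)/2 - 1/2) + 2*(-1)*conj(-1/2 + sqrt(5)/2) + 2*(-1)*conj(-1/2 + sqrt(5)/2) + 2*(-1)*conj(-sqrt(5)/2 - 1/2) + 5*(0)*conj(0) + 5*(0)*conj(0)]
      = (1/20)[(8) + (8) + (1 + sqrt(5)) + (1 - sqrt(5)) + (1 - sqrt(5)) + (1 + sqrt(5)) + (0) + (0)] = 20/20 = 1
Hence the multiplicities are chi_6: 1, chi_8: 1. Dimension check: dim(chi_8)*dim(chi_6) = 2*2 = 4 and sum (mult * dim) = 1*2 + 1*2 = 4.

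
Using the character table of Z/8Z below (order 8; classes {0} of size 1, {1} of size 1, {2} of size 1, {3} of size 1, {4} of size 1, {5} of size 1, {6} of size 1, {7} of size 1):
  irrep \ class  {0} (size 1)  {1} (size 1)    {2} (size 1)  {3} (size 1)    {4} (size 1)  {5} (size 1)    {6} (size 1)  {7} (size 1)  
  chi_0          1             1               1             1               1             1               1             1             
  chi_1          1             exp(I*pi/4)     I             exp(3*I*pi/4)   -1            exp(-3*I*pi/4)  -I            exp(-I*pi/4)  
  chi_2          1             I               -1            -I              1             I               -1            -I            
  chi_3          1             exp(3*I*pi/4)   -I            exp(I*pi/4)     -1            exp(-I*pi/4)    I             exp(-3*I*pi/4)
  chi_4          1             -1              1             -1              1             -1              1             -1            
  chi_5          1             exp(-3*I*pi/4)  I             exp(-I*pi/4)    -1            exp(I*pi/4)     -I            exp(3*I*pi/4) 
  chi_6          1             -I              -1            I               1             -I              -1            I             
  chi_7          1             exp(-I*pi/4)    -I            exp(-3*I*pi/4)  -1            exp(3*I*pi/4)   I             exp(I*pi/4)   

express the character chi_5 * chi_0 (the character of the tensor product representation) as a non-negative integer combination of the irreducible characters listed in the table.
chi_5 tensor chi_0 = chi_5 (all other irreducibles have multiplicity 0).

Explanation: The character of a tensor product is the pointwise product (chi_5 * chi_0)(C) = chi_5(C) * chi_0(C):
  {0}: (1)*(1), {1}: (exp(-3*I*pi/4))*(1), {2}: (I)*(1), {3}: (exp(-I*pi/4))*(1), {4}: (-1)*(1), {5}: (exp(I*pi/4))*(1), {6}: (-I)*(1), {7}: (exp(3*I*pi/4))*(1)
so (chi_5 * chi_0) takes values
  {0} -> 1, {1} -> exp(-3*I*pi/4), {2} -> I, {3} -> exp(-I*pi/4), {4} -> -1, {5} -> exp(I*pi/4), {6} -> -I, {7} -> exp(3*I*pi/4).
Now take the inner product of this character with each irreducible chi from the table, <chi_5*chi_0, chi> = (1/8) sum_C |C| (chi_5*chi_0)(C) conj(chi(C)):
  <chi_5*chi_0, chi_0> = (1/8)[1*(1)*conj(1) + 1*(exp(-3*I*pi/4))*conj(1) + 1*(I)*conj(1) + 1*(exp(-I*pi/4))*conj(1) + 1*(-1)*conj(1) + 1*(exp(I*pi/4))*conj(1) + 1*(-I)*conj(1) + 1*(exp(3*I*pi/4))*conj(1)]
      = (1/8)[(1) + (exp(-3*I*pi/4)) + (I) + (exp(-I*pi/4)) + (-1) + (exp(I*pi/4)) + (-I) + (exp(3*I*pi/4))] = 0/8 = 0
  <chi_5*chi_0, chi_1> = (1/8)[1*(1)*conj(1) + 1*(exp(-3*I*pi/4))*conj(exp(I*pi/4)) + 1*(I)*conj(I) + 1*(exp(-I*pi/4))*conj(exp(3*I*pi/4)) + 1*(-1)*conj(-1) + 1*(exp(I*pi/4))*conj(exp(-3*I*pi/4)) + 1*(-I)*conj(-I) + 1*(exp(3*I*pi/4))*conj(exp(-I*pi/4))]
      = (1/8)[(1) + (-1) + (1) + (-1) + (1) + (-1) + (1) + (-1)] = 0/8 = 0
  <chi_5*chi_0, chi_2> = (1/8)[1*(1)*conj(1) + 1*(exp(-3*I*pi/4))*conj(I) + 1*(I)*conj(-1) + 1*(exp(-I*pi/4))*conj(-I) + 1*(-1)*conj(1) + 1*(exp(I*pi/4))*conj(I) + 1*(-I)*conj(-1) + 1*(exp(3*I*pi/4))*conj(-I)]
      = (1/8)[(1) + (-exp(-I*pi/4)) + (-I) + (exp(I*pi/4)) + (-1) + (-exp(3*I*pi/4)) + (I) + (exp(-3*I*pi/4))] = 0/8 = 0
  <chi_5*chi_0, chi_3> = (1/8)[1*(1)*conj(1) + 1*(exp(-3*I*pi/4))*conj(exp(3*I*pi/4)) + 1*(I)*conj(-I) + 1*(exp(-I*pi/4))*conj(exp(I*pi/4)) + 1*(-1)*conj(-1) + 1*(exp(I*pi/4))*conj(exp(-I*pi/4)) + 1*(-I)*conj(I) + 1*(exp(3*I*pi/4))*conj(exp(-3*I*pi/4))]
      = (1/8)[(1) + (I) + (-1) + (-I) + (1) + (I) + (-1) + (-I)] = 0/8 = 0
  <chi_5*chi_0, chi_4> = (1/8)[1*(1)*conj(1) + 1*(exp(-3*I*pi/4))*conj(-1) + 1*(I)*conj(1) + 1*(exp(-I*pi/4))*conj(-1) + 1*(-1)*conj(1) + 1*(exp(I*pi/4))*conj(-1) + 1*(-I)*conj(1) + 1*(exp(3*I*pi/4))*conj(-1)]
      = (1/8)[(1) + (-exp(-3*I*pi/4)) + (I) + (-exp(-I*pi/4)) + (-1) + (-exp(I*pi/4)) + (-I) + (-exp(3*I*pi/4))] = 0/8 = 0
  <chi_5*chi_0, chi_5> = (1/8)[1*(1)*conj(1) + 1*(exp(-3*I*pi/4))*conj(exp(-3*I*pi/4)) + 1*(I)*conj(I) + 1*(exp(-I*pi/4))*conj(exp(-I*pi/4)) + 1*(-1)*conj(-1) + 1*(exp(I*pi/4))*conj(exp(I*pi/4)) + 1*(-I)*conj(-I) + 1*(exp(3*I*pi/4))*conj(exp(3*I*pi/4))]
      = (1/8)[(1) + (1) + (1) + (1) + (1) + (1) + (1) + (1)] = 8/8 = 1
  <chi_5*chi_0, chi_6> = (1/8)[1*(1)*conj(1) + 1*(exp(-3*I*pi/4))*conj(-I) + 1*(I)*conj(-1) + 1*(exp(-I*pi/4))*conj(I) + 1*(-1)*conj(1) + 1*(exp(I*pi/4))*conj(-I) + 1*(-I)*conj(-1) + 1*(exp(3*I*pi/4))*conj(I)]
      = (1/8)[(1) + (exp(-I*pi/4)) + (-I) + (-exp(I*pi/4)) + (-1) + (exp(3*I*pi/4)) + (I) + (-exp(-3*I*pi/4))] = 0/8 = 0
  <chi_5*chi_0, chi_7> = (1/8)[1*(1)*conj(1) + 1*(exp(-3*I*pi/4))*conj(exp(-I*pi/4)) + 1*(I)*conj(-I) + 1*(exp(-I*pi/4))*conj(exp(-3*I*pi/4)) + 1*(-1)*conj(-1) + 1*(exp(I*pi/4))*conj(exp(3*I*pi/4)) + 1*(-I)*conj(I) + 1*(exp(3*I*pi/4))*conj(exp(I*pi/4))]
      = (1/8)[(1) + (-I) + (-1) + (I) + (1) + (-I) + (-1) + (I)] = 0/8 = 0
(Exp terms are combined using exp(i*s)*conj(exp(i*t)) = exp(i*(s-t)), and sums of them are collapsed using the identity that for every m > 1 the m distinct m-th roots of unity sum to 0, e.g. 1 + exp(2*I*pi/3) + exp(-2*I*pi/3) = 0.)
Hence the multiplicities are chi_5: 1. Dimension check: dim(chi_5)*dim(chi_0) = 1*1 = 1 and sum (mult * dim) = 1*1 = 1.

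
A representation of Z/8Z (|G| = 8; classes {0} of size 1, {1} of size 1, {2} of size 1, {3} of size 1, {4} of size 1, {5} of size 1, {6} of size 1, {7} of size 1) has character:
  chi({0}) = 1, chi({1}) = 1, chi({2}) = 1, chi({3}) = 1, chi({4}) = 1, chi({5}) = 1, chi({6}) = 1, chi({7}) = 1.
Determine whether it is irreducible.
Irreducible: <chi, chi> = 1.

Derivation: <chi, chi> = (1/|G|) sum_C |C| * |chi(C)|^2 = (1/8)[1*|1|^2 + 1*|1|^2 + 1*|1|^2 + 1*|1|^2 + 1*|1|^2 + 1*|1|^2 + 1*|1|^2 + 1*|1|^2]
  = (1/8)[(1) + (1) + (1) + (1) + (1) + (1) + (1) + (1)] = 8/8 = 1.
(Exp terms are combined using exp(i*s)*conj(exp(i*t)) = exp(i*(s-t)), and sums of them are collapsed using the identity that for every m > 1 the m distinct m-th roots of unity sum to 0, e.g. 1 + exp(2*I*pi/3) + exp(-2*I*pi/3) = 0.)
A character is irreducible iff <chi, chi> = 1, so this representation is irreducible.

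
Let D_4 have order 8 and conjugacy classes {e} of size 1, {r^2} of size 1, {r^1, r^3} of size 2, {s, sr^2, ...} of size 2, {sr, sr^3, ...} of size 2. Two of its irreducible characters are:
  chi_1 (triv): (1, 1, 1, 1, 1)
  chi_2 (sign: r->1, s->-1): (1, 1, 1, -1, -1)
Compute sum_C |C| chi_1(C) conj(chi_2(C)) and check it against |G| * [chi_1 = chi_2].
Sum = 0; so <chi_1, chi_2> = 0 (distinct irreducibles are orthogonal).

Justification: Compute term by term over conjugacy classes (|C| * chi_1(C) * conj(chi_2(C))):
  1*(1)*conj(1) + 1*(1)*conj(1) + 2*(1)*conj(1) + 2*(1)*conj(-1) + 2*(1)*conj(-1)
  = (1) + (1) + (2) + (-2) + (-2)
  = 0.
Dividing by |G| = 8 gives 0/8 = 0, matching the row-orthogonality relation <chi_1, chi_2> = [chi_1 = chi_2].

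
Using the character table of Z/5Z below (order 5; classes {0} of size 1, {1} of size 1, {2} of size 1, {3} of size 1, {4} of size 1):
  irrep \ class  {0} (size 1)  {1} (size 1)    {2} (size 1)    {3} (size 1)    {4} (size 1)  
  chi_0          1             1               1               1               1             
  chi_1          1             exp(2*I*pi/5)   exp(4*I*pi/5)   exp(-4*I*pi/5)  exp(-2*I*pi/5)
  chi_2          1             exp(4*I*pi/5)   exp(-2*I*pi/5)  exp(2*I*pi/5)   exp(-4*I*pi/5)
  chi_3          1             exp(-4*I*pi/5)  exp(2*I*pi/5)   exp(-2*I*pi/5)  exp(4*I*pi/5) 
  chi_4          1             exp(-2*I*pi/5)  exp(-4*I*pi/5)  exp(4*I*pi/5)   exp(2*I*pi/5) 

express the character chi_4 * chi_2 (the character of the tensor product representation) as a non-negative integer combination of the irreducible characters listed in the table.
chi_4 tensor chi_2 = chi_1 (all other irreducibles have multiplicity 0).

The character of a tensor product is the pointwise product (chi_4 * chi_2)(C) = chi_4(C) * chi_2(C):
  {0}: (1)*(1), {1}: (exp(-2*I*pi/5))*(exp(4*I*pi/5)), {2}: (exp(-4*I*pi/5))*(exp(-2*I*pi/5)), {3}: (exp(4*I*pi/5))*(exp(2*I*pi/5)), {4}: (exp(2*I*pi/5))*(exp(-4*I*pi/5))
so (chi_4 * chi_2) takes values
  {0} -> 1, {1} -> exp(2*I*pi/5), {2} -> exp(4*I*pi/5), {3} -> exp(-4*I*pi/5), {4} -> exp(-2*I*pi/5).
Now take the inner product of this character with each irreducible chi from the table, <chi_4*chi_2, chi> = (1/5) sum_C |C| (chi_4*chi_2)(C) conj(chi(C)):
  <chi_4*chi_2, chi_0> = (1/5)[1*(1)*conj(1) + 1*(exp(2*I*pi/5))*conj(1) + 1*(exp(4*I*pi/5))*conj(1) + 1*(exp(-4*I*pi/5))*conj(1) + 1*(exp(-2*I*pi/5))*conj(1)]
      = (1/5)[(1) + (exp(2*I*pi/5)) + (exp(4*I*pi/5)) + (exp(-4*I*pi/5)) + (exp(-2*I*pi/5))] = 0/5 = 0
  <chi_4*chi_2, chi_1> = (1/5)[1*(1)*conj(1) + 1*(exp(2*I*pi/5))*conj(exp(2*I*pi/5)) + 1*(exp(4*I*pi/5))*conj(exp(4*I*pi/5)) + 1*(exp(-4*I*pi/5))*conj(exp(-4*I*pi/5)) + 1*(exp(-2*I*pi/5))*conj(exp(-2*I*pi/5))]
      = (1/5)[(1) + (1) + (1) + (1) + (1)] = 5/5 = 1
  <chi_4*chi_2, chi_2> = (1/5)[1*(1)*conj(1) + 1*(exp(2*I*pi/5))*conj(exp(4*I*pi/5)) + 1*(exp(4*I*pi/5))*conj(exp(-2*I*pi/5)) + 1*(exp(-4*I*pi/5))*conj(exp(2*I*pi/5)) + 1*(exp(-2*I*pi/5))*conj(exp(-4*I*pi/5))]
      = (1/5)[(1) + (exp(-2*I*pi/5)) + (exp(-4*I*pi/5)) + (exp(4*I*pi/5)) + (exp(2*I*pi/5))] = 0/5 = 0
  <chi_4*chi_2, chi_3> = (1/5)[1*(1)*conj(1) + 1*(exp(2*I*pi/5))*conj(exp(-4*I*pi/5)) + 1*(exp(4*I*pi/5))*conj(exp(2*I*pi/5)) + 1*(exp(-4*I*pi/5))*conj(exp(-2*I*pi/5)) + 1*(exp(-2*I*pi/5))*conj(exp(4*I*pi/5))]
      = (1/5)[(1) + (exp(-4*I*pi/5)) + (exp(2*I*pi/5)) + (exp(-2*I*pi/5)) + (exp(4*I*pi/5))] = 0/5 = 0
  <chi_4*chi_2, chi_4> = (1/5)[1*(1)*conj(1) + 1*(exp(2*I*pi/5))*conj(exp(-2*I*pi/5)) + 1*(exp(4*I*pi/5))*conj(exp(-4*I*pi/5)) + 1*(exp(-4*I*pi/5))*conj(exp(4*I*pi/5)) + 1*(exp(-2*I*pi/5))*conj(exp(2*I*pi/5))]
      = (1/5)[(1) + (exp(4*I*pi/5)) + (exp(-2*I*pi/5)) + (exp(2*I*pi/5)) + (exp(-4*I*pi/5))] = 0/5 = 0
(Exp terms are combined using exp(i*s)*conj(exp(i*t)) = exp(i*(s-t)), and sums of them are collapsed using the identity that for every m > 1 the m distinct m-th roots of unity sum to 0, e.g. 1 + exp(2*I*pi/3) + exp(-2*I*pi/3) = 0.)
Hence the multiplicities are chi_1: 1. Dimension check: dim(chi_4)*dim(chi_2) = 1*1 = 1 and sum (mult * dim) = 1*1 = 1.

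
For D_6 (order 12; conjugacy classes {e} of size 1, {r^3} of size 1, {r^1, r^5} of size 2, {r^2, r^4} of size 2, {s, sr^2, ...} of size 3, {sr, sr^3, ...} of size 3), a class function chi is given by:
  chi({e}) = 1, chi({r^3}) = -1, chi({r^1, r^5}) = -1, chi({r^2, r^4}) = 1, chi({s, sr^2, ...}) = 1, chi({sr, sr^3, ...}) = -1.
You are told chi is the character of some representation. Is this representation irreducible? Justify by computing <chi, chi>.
Irreducible: <chi, chi> = 1.

Reasoning: <chi, chi> = (1/|G|) sum_C |C| * |chi(C)|^2 = (1/12)[1*|1|^2 + 1*|-1|^2 + 2*|-1|^2 + 2*|1|^2 + 3*|1|^2 + 3*|-1|^2]
  = (1/12)[(1) + (1) + (2) + (2) + (3) + (3)] = 12/12 = 1.
A character is irreducible iff <chi, chi> = 1, so this representation is irreducible.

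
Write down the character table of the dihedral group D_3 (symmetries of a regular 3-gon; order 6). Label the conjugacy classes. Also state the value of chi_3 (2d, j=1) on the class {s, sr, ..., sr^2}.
Conjugacy classes: {e} of size 1, {r^1, r^2} of size 2, {s, sr, ..., sr^2} of size 3.
Character table:
  irrep \ class              {e} (size 1)  {r^1, r^2} (size 2)  {s, sr, ..., sr^2} (size 3)
  chi_1 (triv)               1             1                    1                          
  chi_2 (sign: r->1, s->-1)  1             1                    -1                         
  chi_3 (2d, j=1)            2             -1                   0                          

Spot check: chi_3 (2d, j=1) on {s, sr, ..., sr^2} = 0.

D_3 has order 2*3 = 6 with 3 conjugacy classes, hence 3 irreducibles. Sum of squared dims 1 + 1 + 4 = 6 = |G|. Linear characters come from the abelianisation; the 2-dimensional irreps have character r^k -> 2*cos(2*pi*j*k/3), reflections -> 0.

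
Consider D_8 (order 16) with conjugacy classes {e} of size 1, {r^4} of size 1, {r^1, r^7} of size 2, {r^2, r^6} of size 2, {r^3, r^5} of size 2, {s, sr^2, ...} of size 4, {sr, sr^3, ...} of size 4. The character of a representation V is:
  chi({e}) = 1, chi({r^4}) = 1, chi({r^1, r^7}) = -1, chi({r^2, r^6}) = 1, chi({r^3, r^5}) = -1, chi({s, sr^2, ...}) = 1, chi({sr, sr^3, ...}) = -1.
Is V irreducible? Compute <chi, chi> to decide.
Irreducible: <chi, chi> = 1.

Reasoning: <chi, chi> = (1/|G|) sum_C |C| * |chi(C)|^2 = (1/16)[1*|1|^2 + 1*|1|^2 + 2*|-1|^2 + 2*|1|^2 + 2*|-1|^2 + 4*|1|^2 + 4*|-1|^2]
  = (1/16)[(1) + (1) + (2) + (2) + (2) + (4) + (4)] = 16/16 = 1.
A character is irreducible iff <chi, chi> = 1, so this representation is irreducible.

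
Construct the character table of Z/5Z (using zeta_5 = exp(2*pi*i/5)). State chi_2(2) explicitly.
Character table of Z/5Z (irreps indexed chi_0,...,chi_4 with chi_k(m) = zeta_5^(k*m), zeta_5 = exp(2*pi*i/5)):
  irrep \ class  {0} (size 1)  {1} (size 1)    {2} (size 1)    {3} (size 1)    {4} (size 1)  
  chi_0          1             1               1               1               1             
  chi_1          1             exp(2*I*pi/5)   exp(4*I*pi/5)   exp(-4*I*pi/5)  exp(-2*I*pi/5)
  chi_2          1             exp(4*I*pi/5)   exp(-2*I*pi/5)  exp(2*I*pi/5)   exp(-4*I*pi/5)
  chi_3          1             exp(-4*I*pi/5)  exp(2*I*pi/5)   exp(-2*I*pi/5)  exp(4*I*pi/5) 
  chi_4          1             exp(-2*I*pi/5)  exp(-4*I*pi/5)  exp(4*I*pi/5)   exp(2*I*pi/5) 

Spot check: chi_2(2) = zeta_5^(2*2) = zeta_5^4 = exp(-2*I*pi/5).

Why: Z/5Z is abelian, so all 5 irreducible complex representations are 1-dimensional. They are given by chi_k(m) = zeta_5^(k*m) for k = 0,...,4. Row orthogonality: sum_m chi_k(m) conj(chi_l(m)) = 5 * [k = l].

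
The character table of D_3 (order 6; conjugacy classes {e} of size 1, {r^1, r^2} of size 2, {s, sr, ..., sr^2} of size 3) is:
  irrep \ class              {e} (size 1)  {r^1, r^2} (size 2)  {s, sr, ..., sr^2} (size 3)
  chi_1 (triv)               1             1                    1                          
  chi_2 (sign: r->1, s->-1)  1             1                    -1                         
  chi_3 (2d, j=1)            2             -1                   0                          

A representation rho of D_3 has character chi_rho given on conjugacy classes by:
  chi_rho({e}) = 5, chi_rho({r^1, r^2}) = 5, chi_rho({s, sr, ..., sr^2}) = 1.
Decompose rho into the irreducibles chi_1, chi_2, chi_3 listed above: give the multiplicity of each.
Multiplicities: chi_1: 3, chi_2: 2, chi_3: 0.

Details: Use <chi_rho, chi> = (1/|G|) sum_C |C| * chi_rho(C) * conj(chi(C)) with |G| = 6 for each irreducible chi in the table:
  <chi_rho, chi_1> = (1/6)[1*(5)*conj(1) + 2*(5)*conj(1) + 3*(1)*conj(1)]
      = (1/6)[(5) + (10) + (3)] = 18/6 = 3
  <chi_rho, chi_2> = (1/6)[1*(5)*conj(1) + 2*(5)*conj(1) + 3*(1)*conj(-1)]
      = (1/6)[(5) + (10) + (-3)] = 12/6 = 2
  <chi_rho, chi_3> = (1/6)[1*(5)*conj(2) + 2*(5)*conj(-1) + 3*(1)*conj(0)]
      = (1/6)[(10) + (-10) + (0)] = 0/6 = 0
Dimension check: dim(rho) = sum (mult * dim) = 3*1 + 2*1 + 0*2 = 5 = chi_rho(e) = 5.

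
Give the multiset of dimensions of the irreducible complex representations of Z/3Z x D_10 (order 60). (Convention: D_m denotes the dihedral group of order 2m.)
Dimensions: 1, 1, 1, 1, 1, 1, 1, 1, 1, 1, 1, 1, 2, 2, 2, 2, 2, 2, 2, 2, 2, 2, 2, 2

Details: There are 24 irreducibles (= number of conjugacy classes). Their dimensions d_i satisfy sum d_i^2 = |G| = 60: 1 + 1 + 1 + 1 + 1 + 1 + 1 + 1 + 1 + 1 + 1 + 1 + 4 + 4 + 4 + 4 + 4 + 4 + 4 + 4 + 4 + 4 + 4 + 4 = 60. (For the product with Z/3Z: each of the 3 1-dim characters of Z/3Z tensors with each irrep of D_10, giving 3 copies of each D_10-dimension.)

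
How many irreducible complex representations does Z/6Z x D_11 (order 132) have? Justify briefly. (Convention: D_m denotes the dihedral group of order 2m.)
42

Reasoning: The number of irreducible complex representations of a finite group equals its number of conjugacy classes. For a direct product, #classes(G x H) = #classes(G) * #classes(H). Z/6Z has 6 classes (abelian), D_11 has 7 classes, so 6 * 7 = 42, so Z/6Z x D_11 (order 132) has exactly 42 irreducible complex representations.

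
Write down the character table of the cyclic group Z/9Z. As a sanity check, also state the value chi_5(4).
Character table of Z/9Z (irreps indexed chi_0,...,chi_8 with chi_k(m) = zeta_9^(k*m), zeta_9 = exp(2*pi*i/9)):
  irrep \ class  {0} (size 1)  {1} (size 1)    {2} (size 1)    {3} (size 1)    {4} (size 1)    {5} (size 1)    {6} (size 1)    {7} (size 1)    {8} (size 1)  
  chi_0          1             1               1               1               1               1               1               1               1             
  chi_1          1             exp(2*I*pi/9)   exp(4*I*pi/9)   exp(2*I*pi/3)   exp(8*I*pi/9)   exp(-8*I*pi/9)  exp(-2*I*pi/3)  exp(-4*I*pi/9)  exp(-2*I*pi/9)
  chi_2          1             exp(4*I*pi/9)   exp(8*I*pi/9)   exp(-2*I*pi/3)  exp(-2*I*pi/9)  exp(2*I*pi/9)   exp(2*I*pi/3)   exp(-8*I*pi/9)  exp(-4*I*pi/9)
  chi_3          1             exp(2*I*pi/3)   exp(-2*I*pi/3)  1               exp(2*I*pi/3)   exp(-2*I*pi/3)  1               exp(2*I*pi/3)   exp(-2*I*pi/3)
  chi_4          1             exp(8*I*pi/9)   exp(-2*I*pi/9)  exp(2*I*pi/3)   exp(-4*I*pi/9)  exp(4*I*pi/9)   exp(-2*I*pi/3)  exp(2*I*pi/9)   exp(-8*I*pi/9)
  chi_5          1             exp(-8*I*pi/9)  exp(2*I*pi/9)   exp(-2*I*pi/3)  exp(4*I*pi/9)   exp(-4*I*pi/9)  exp(2*I*pi/3)   exp(-2*I*pi/9)  exp(8*I*pi/9) 
  chi_6          1             exp(-2*I*pi/3)  exp(2*I*pi/3)   1               exp(-2*I*pi/3)  exp(2*I*pi/3)   1               exp(-2*I*pi/3)  exp(2*I*pi/3) 
  chi_7          1             exp(-4*I*pi/9)  exp(-8*I*pi/9)  exp(2*I*pi/3)   exp(2*I*pi/9)   exp(-2*I*pi/9)  exp(-2*I*pi/3)  exp(8*I*pi/9)   exp(4*I*pi/9) 
  chi_8          1             exp(-2*I*pi/9)  exp(-4*I*pi/9)  exp(-2*I*pi/3)  exp(-8*I*pi/9)  exp(8*I*pi/9)   exp(2*I*pi/3)   exp(4*I*pi/9)   exp(2*I*pi/9) 

Spot check: chi_5(4) = zeta_9^(5*4) = zeta_9^20 = exp(4*I*pi/9).

Working: Z/9Z is abelian, so all 9 irreducible complex representations are 1-dimensional. They are given by chi_k(m) = zeta_9^(k*m) for k = 0,...,8. Row orthogonality: sum_m chi_k(m) conj(chi_l(m)) = 9 * [k = l].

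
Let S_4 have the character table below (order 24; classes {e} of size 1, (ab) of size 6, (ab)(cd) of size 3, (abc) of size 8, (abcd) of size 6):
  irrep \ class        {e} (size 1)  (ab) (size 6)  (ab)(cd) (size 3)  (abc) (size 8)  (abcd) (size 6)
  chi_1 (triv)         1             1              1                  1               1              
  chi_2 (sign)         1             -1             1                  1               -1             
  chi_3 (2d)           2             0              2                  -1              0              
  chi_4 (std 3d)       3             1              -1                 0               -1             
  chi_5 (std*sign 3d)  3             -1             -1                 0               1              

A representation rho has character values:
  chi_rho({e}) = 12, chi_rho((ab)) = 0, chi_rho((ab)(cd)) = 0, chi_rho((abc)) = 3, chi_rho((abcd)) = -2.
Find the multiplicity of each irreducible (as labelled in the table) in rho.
Multiplicities: chi_1: 1, chi_2: 2, chi_3: 0, chi_4: 2, chi_5: 1.

Proof sketch: Use <chi_rho, chi> = (1/|G|) sum_C |C| * chi_rho(C) * conj(chi(C)) with |G| = 24 for each irreducible chi in the table:
  <chi_rho, chi_1> = (1/24)[1*(12)*conj(1) + 6*(0)*conj(1) + 3*(0)*conj(1) + 8*(3)*conj(1) + 6*(-2)*conj(1)]
      = (1/24)[(12) + (0) + (0) + (24) + (-12)] = 24/24 = 1
  <chi_rho, chi_2> = (1/24)[1*(12)*conj(1) + 6*(0)*conj(-1) + 3*(0)*conj(1) + 8*(3)*conj(1) + 6*(-2)*conj(-1)]
      = (1/24)[(12) + (0) + (0) + (24) + (12)] = 48/24 = 2
  <chi_rho, chi_3> = (1/24)[1*(12)*conj(2) + 6*(0)*conj(0) + 3*(0)*conj(2) + 8*(3)*conj(-1) + 6*(-2)*conj(0)]
      = (1/24)[(24) + (0) + (0) + (-24) + (0)] = 0/24 = 0
  <chi_rho, chi_4> = (1/24)[1*(12)*conj(3) + 6*(0)*conj(1) + 3*(0)*conj(-1) + 8*(3)*conj(0) + 6*(-2)*conj(-1)]
      = (1/24)[(36) + (0) + (0) + (0) + (12)] = 48/24 = 2
  <chi_rho, chi_5> = (1/24)[1*(12)*conj(3) + 6*(0)*conj(-1) + 3*(0)*conj(-1) + 8*(3)*conj(0) + 6*(-2)*conj(1)]
      = (1/24)[(36) + (0) + (0) + (0) + (-12)] = 24/24 = 1
Dimension check: dim(rho) = sum (mult * dim) = 1*1 + 2*1 + 0*2 + 2*3 + 1*3 = 12 = chi_rho(e) = 12.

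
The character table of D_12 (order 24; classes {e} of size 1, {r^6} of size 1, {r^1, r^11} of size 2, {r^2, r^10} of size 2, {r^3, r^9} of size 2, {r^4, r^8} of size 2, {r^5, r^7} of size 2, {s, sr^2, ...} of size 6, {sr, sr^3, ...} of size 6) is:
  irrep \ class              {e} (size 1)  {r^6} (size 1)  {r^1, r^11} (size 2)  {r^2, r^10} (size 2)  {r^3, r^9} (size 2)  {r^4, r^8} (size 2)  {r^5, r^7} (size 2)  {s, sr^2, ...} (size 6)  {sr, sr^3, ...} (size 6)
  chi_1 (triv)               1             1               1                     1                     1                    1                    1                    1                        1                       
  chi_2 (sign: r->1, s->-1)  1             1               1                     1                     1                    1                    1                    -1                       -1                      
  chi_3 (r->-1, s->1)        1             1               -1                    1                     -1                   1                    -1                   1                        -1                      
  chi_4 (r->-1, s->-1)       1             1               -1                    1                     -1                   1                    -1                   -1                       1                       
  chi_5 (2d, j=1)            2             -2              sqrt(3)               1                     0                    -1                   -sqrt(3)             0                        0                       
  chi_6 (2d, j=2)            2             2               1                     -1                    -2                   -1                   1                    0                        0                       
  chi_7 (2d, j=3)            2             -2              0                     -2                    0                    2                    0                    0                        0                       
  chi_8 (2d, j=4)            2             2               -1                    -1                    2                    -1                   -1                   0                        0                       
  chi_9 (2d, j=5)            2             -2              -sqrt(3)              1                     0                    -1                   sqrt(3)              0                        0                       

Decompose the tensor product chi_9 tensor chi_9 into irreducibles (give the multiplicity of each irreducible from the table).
chi_9 tensor chi_9 = chi_1 + chi_2 + chi_6 (all other irreducibles have multiplicity 0).

Why: The character of a tensor product is the pointwise product (chi_9 * chi_9)(C) = chi_9(C) * chi_9(C):
  {e}: (2)*(2), {r^6}: (-2)*(-2), {r^1, r^11}: (-sqrt(3))*(-sqrt(3)), {r^2, r^10}: (1)*(1), {r^3, r^9}: (0)*(0), {r^4, r^8}: (-1)*(-1), {r^5, r^7}: (sqrt(3))*(sqrt(3)), {s, sr^2, ...}: (0)*(0), {sr, sr^3, ...}: (0)*(0)
so (chi_9 * chi_9) takes values
  {e} -> 4, {r^6} -> 4, {r^1, r^11} -> 3, {r^2, r^10} -> 1, {r^3, r^9} -> 0, {r^4, r^8} -> 1, {r^5, r^7} -> 3, {s, sr^2, ...} -> 0, {sr, sr^3, ...} -> 0.
Now take the inner product of this character with each irreducible chi from the table, <chi_9*chi_9, chi> = (1/24) sum_C |C| (chi_9*chi_9)(C) conj(chi(C)):
  <chi_9*chi_9, chi_1> = (1/24)[1*(4)*conj(1) + 1*(4)*conj(1) + 2*(3)*conj(1) + 2*(1)*conj(1) + 2*(0)*conj(1) + 2*(1)*conj(1) + 2*(3)*conj(1) + 6*(0)*conj(1) + 6*(0)*conj(1)]
      = (1/24)[(4) + (4) + (6) + (2) + (0) + (2) + (6) + (0) + (0)] = 24/24 = 1
  <chi_9*chi_9, chi_2> = (1/24)[1*(4)*conj(1) + 1*(4)*conj(1) + 2*(3)*conj(1) + 2*(1)*conj(1) + 2*(0)*conj(1) + 2*(1)*conj(1) + 2*(3)*conj(1) + 6*(0)*conj(-1) + 6*(0)*conj(-1)]
      = (1/24)[(4) + (4) + (6) + (2) + (0) + (2) + (6) + (0) + (0)] = 24/24 = 1
  <chi_9*chi_9, chi_3> = (1/24)[1*(4)*conj(1) + 1*(4)*conj(1) + 2*(3)*conj(-1) + 2*(1)*conj(1) + 2*(0)*conj(-1) + 2*(1)*conj(1) + 2*(3)*conj(-1) + 6*(0)*conj(1) + 6*(0)*conj(-1)]
      = (1/24)[(4) + (4) + (-6) + (2) + (0) + (2) + (-6) + (0) + (0)] = 0/24 = 0
  <chi_9*chi_9, chi_4> = (1/24)[1*(4)*conj(1) + 1*(4)*conj(1) + 2*(3)*conj(-1) + 2*(1)*conj(1) + 2*(0)*conj(-1) + 2*(1)*conj(1) + 2*(3)*conj(-1) + 6*(0)*conj(-1) + 6*(0)*conj(1)]
      = (1/24)[(4) + (4) + (-6) + (2) + (0) + (2) + (-6) + (0) + (0)] = 0/24 = 0
  <chi_9*chi_9, chi_5> = (1/24)[1*(4)*conj(2) + 1*(4)*conj(-2) + 2*(3)*conj(sqrt(3)) + 2*(1)*conj(1) + 2*(0)*conj(0) + 2*(1)*conj(-1) + 2*(3)*conj(-sqrt(3)) + 6*(0)*conj(0) + 6*(0)*conj(0)]
      = (1/24)[(8) + (-8) + (6*sqrt(3)) + (2) + (0) + (-2) + (-6*sqrt(3)) + (0) + (0)] = 0/24 = 0
  <chi_9*chi_9, chi_6> = (1/24)[1*(4)*conj(2) + 1*(4)*conj(2) + 2*(3)*conj(1) + 2*(1)*conj(-1) + 2*(0)*conj(-2) + 2*(1)*conj(-1) + 2*(3)*conj(1) + 6*(0)*conj(0) + 6*(0)*conj(0)]
      = (1/24)[(8) + (8) + (6) + (-2) + (0) + (-2) + (6) + (0) + (0)] = 24/24 = 1
  <chi_9*chi_9, chi_7> = (1/24)[1*(4)*conj(2) + 1*(4)*conj(-2) + 2*(3)*conj(0) + 2*(1)*conj(-2) + 2*(0)*conj(0) + 2*(1)*conj(2) + 2*(3)*conj(0) + 6*(0)*conj(0) + 6*(0)*conj(0)]
      = (1/24)[(8) + (-8) + (0) + (-4) + (0) + (4) + (0) + (0) + (0)] = 0/24 = 0
  <chi_9*chi_9, chi_8> = (1/24)[1*(4)*conj(2) + 1*(4)*conj(2) + 2*(3)*conj(-1) + 2*(1)*conj(-1) + 2*(0)*conj(2) + 2*(1)*conj(-1) + 2*(3)*conj(-1) + 6*(0)*conj(0) + 6*(0)*conj(0)]
      = (1/24)[(8) + (8) + (-6) + (-2) + (0) + (-2) + (-6) + (0) + (0)] = 0/24 = 0
  <chi_9*chi_9, chi_9> = (1/24)[1*(4)*conj(2) + 1*(4)*conj(-2) + 2*(3)*conj(-sqrt(3)) + 2*(1)*conj(1) + 2*(0)*conj(0) + 2*(1)*conj(-1) + 2*(3)*conj(sqrt(3)) + 6*(0)*conj(0) + 6*(0)*conj(0)]
      = (1/24)[(8) + (-8) + (-6*sqrt(3)) + (2) + (0) + (-2) + (6*sqrt(3)) + (0) + (0)] = 0/24 = 0
Hence the multiplicities are chi_1: 1, chi_2: 1, chi_6: 1. Dimension check: dim(chi_9)*dim(chi_9) = 2*2 = 4 and sum (mult * dim) = 1*1 + 1*1 + 1*2 = 4.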